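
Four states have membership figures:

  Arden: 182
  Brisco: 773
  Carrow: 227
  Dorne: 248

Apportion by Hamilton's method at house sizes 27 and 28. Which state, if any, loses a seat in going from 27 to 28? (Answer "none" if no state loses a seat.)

none

At 27 seats: Arden 3, Brisco 15, Carrow 4, Dorne 5.
At 28 seats: Arden 4, Brisco 15, Carrow 4, Dorne 5.
No state's allocation decreased.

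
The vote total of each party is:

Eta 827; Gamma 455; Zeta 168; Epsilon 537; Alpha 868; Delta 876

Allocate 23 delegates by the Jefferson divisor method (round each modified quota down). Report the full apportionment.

Eta 5, Gamma 3, Zeta 1, Epsilon 3, Alpha 5, Delta 6

Standard divisor 3731/23 ≈ 162.217; standard quotas: Eta 5.098, Gamma 2.805, Zeta 1.036, Epsilon 3.310, Alpha 5.351, Delta 5.400.
Rounding down gives 5, 2, 1, 3, 5, 5 = 21 seats, so the divisor must be adjusted.
With modified divisor 145.3: modified quotas Eta 5.692, Gamma 3.131, Zeta 1.156, Epsilon 3.696, Alpha 5.974, Delta 6.029.
Rounding down: Eta 5, Gamma 3, Zeta 1, Epsilon 3, Alpha 5, Delta 6 (total 23).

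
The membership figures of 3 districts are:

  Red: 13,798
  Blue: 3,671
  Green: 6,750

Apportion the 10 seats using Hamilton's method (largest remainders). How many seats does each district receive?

Red=6, Blue=1, Green=3

Total 24219; standard divisor 24219/10 ≈ 2421.9.
Standard quotas: Red 5.6972, Blue 1.5158, Green 2.7871.
Lower quotas: Red 5, Blue 1, Green 2 (sum 8, leaving 2 seats).
Remainders in descending order: Green 0.7871, Red 0.6972, Blue 0.5158.
The surplus seats go to Green, Red.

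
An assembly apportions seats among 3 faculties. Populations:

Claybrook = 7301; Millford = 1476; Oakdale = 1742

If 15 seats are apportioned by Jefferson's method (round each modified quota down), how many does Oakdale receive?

2

Standard divisor 10519/15 ≈ 701.267; standard quotas: Claybrook 10.411, Millford 2.105, Oakdale 2.484.
Rounding down gives 10, 2, 2 = 14 seats, so the divisor must be adjusted.
With modified divisor 640: modified quotas Claybrook 11.408, Millford 2.306, Oakdale 2.722.
Rounding down: Claybrook 11, Millford 2, Oakdale 2 (total 15).
Oakdale receives 2.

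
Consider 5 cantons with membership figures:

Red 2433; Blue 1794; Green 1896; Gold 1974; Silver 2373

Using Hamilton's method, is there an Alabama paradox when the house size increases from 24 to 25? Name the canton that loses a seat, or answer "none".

none

At 24 seats: Red 6, Blue 4, Green 4, Gold 5, Silver 5.
At 25 seats: Red 6, Blue 4, Green 4, Gold 5, Silver 6.
No canton's allocation decreased.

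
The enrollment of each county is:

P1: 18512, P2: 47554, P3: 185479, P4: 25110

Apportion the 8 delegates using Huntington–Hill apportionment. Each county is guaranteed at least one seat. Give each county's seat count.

P1: 1, P2: 1, P3: 5, P4: 1

With divisor 37669: modified quotas P1 0.491, P2 1.262, P3 4.924, P4 0.667.
Geometric-mean thresholds: P1 (min 1), P2 √(1·2)=1.414, P3 √(4·5)=4.472, P4 (min 1).
Each quota rounded against its threshold gives P1 1, P2 1, P3 5, P4 1 (total 8).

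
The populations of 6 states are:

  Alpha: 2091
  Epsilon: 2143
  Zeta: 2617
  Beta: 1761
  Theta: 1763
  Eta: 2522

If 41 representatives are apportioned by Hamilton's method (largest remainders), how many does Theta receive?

Total 12897; standard divisor 12897/41 ≈ 314.561.
Standard quotas: Alpha 6.647, Epsilon 6.813, Zeta 8.320, Beta 5.598, Theta 5.605, Eta 8.018.
Lower quotas: Alpha 6, Epsilon 6, Zeta 8, Beta 5, Theta 5, Eta 8 (sum 38, leaving 3 seats).
Remainders in descending order: Epsilon 0.813, Alpha 0.647, Theta 0.605, Beta 0.598, Zeta 0.320, Eta 0.018.
Largest remainders: Epsilon, Alpha, Theta receive the extra seats.
Theta receives 6.

6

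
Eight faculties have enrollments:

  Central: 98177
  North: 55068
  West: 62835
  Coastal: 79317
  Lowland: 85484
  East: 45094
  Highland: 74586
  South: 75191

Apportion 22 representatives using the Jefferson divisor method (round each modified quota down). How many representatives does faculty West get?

Standard divisor 575752/22 ≈ 26170.545; standard quotas: Central 3.751, North 2.104, West 2.401, Coastal 3.031, Lowland 3.266, East 1.723, Highland 2.850, South 2.873.
Rounding down gives 3, 2, 2, 3, 3, 1, 2, 2 = 18 seats, so the divisor must be adjusted.
With modified divisor 22000: modified quotas Central 4.463, North 2.503, West 2.856, Coastal 3.605, Lowland 3.886, East 2.050, Highland 3.390, South 3.418.
Rounding down: Central 4, North 2, West 2, Coastal 3, Lowland 3, East 2, Highland 3, South 3 (total 22).
West receives 2.

2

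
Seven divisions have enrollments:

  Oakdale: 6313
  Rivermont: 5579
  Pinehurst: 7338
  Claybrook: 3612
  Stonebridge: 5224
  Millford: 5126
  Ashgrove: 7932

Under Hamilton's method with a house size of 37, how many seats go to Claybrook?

3

Total 41124; standard divisor 41124/37 ≈ 1111.459.
Standard quotas: Oakdale 5.6799, Rivermont 5.0195, Pinehurst 6.6021, Claybrook 3.2498, Stonebridge 4.7001, Millford 4.6120, Ashgrove 7.1366.
Lower quotas: Oakdale 5, Rivermont 5, Pinehurst 6, Claybrook 3, Stonebridge 4, Millford 4, Ashgrove 7 (sum 34, leaving 3 seats).
Remainders in descending order: Stonebridge 0.7001, Oakdale 0.6799, Millford 0.6120, Pinehurst 0.6021, Claybrook 0.2498, Ashgrove 0.1366, Rivermont 0.0195.
Largest remainders: Stonebridge, Oakdale, Millford receive the extra seats.
Claybrook receives 3.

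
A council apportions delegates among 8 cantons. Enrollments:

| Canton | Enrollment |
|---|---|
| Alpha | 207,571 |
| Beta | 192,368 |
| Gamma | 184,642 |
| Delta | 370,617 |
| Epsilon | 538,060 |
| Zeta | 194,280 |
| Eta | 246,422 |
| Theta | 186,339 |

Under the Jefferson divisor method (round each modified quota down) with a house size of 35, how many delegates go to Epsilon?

10

Standard divisor 2120299/35 ≈ 60579.971; standard quotas: Alpha 3.426, Beta 3.175, Gamma 3.048, Delta 6.118, Epsilon 8.882, Zeta 3.207, Eta 4.068, Theta 3.076.
Rounding down gives 3, 3, 3, 6, 8, 3, 4, 3 = 33 seats, so the divisor must be adjusted.
With modified divisor 53400: modified quotas Alpha 3.887, Beta 3.602, Gamma 3.458, Delta 6.940, Epsilon 10.076, Zeta 3.638, Eta 4.615, Theta 3.489.
Rounding down: Alpha 3, Beta 3, Gamma 3, Delta 6, Epsilon 10, Zeta 3, Eta 4, Theta 3 (total 35).
Epsilon receives 10.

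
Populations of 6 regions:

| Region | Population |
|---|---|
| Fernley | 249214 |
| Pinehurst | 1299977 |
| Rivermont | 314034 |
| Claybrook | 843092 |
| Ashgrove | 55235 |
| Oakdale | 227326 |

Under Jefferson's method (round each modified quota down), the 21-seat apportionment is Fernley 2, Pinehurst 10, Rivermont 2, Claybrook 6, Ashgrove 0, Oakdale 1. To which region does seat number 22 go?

Priority for the next seat is population ÷ (current seats + 1).
Priorities: Fernley 83071.333, Pinehurst 118179.727, Rivermont 104678.000, Claybrook 120441.714, Ashgrove 55235.000, Oakdale 113663.000.
Highest priority: Claybrook.

Claybrook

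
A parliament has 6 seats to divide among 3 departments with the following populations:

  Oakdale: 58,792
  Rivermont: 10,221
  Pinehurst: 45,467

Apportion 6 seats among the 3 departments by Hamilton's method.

Oakdale 3, Rivermont 1, Pinehurst 2

The standard divisor is 114480/6 = 19080.
Standard quotas: Oakdale 3.0813, Rivermont 0.5357, Pinehurst 2.3830.
Lower quotas: Oakdale 3, Rivermont 0, Pinehurst 2 (sum 5, leaving 1 seat).
Remainders in descending order: Rivermont 0.5357, Pinehurst 0.3830, Oakdale 0.0813.
Largest remainder: Rivermont receives the extra seat.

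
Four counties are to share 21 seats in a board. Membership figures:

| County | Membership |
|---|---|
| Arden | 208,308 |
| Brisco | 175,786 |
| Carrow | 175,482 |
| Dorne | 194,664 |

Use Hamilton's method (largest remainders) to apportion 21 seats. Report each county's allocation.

Arden 6; Brisco 5; Carrow 5; Dorne 5

Standard divisor: 754240 ÷ 21 ≈ 35916.19.
Standard quotas: Arden 5.7998, Brisco 4.8943, Carrow 4.8859, Dorne 5.4200.
Lower quotas: Arden 5, Brisco 4, Carrow 4, Dorne 5 (sum 18, leaving 3 seats).
Remainders in descending order: Brisco 0.8943, Carrow 0.8859, Arden 0.7998, Dorne 0.4200.
Largest remainders: Brisco, Carrow, Arden receive the extra seats.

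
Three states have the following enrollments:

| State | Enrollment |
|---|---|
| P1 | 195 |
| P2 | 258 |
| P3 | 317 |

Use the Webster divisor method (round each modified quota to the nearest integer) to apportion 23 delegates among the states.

P1 6, P2 8, P3 9

Standard divisor 770/23 ≈ 33.478; standard quotas: P1 5.825, P2 7.706, P3 9.469.
Rounding to the nearest integer gives P1 6, P2 8, P3 9 — total 23, matching the house size, so no adjustment is needed.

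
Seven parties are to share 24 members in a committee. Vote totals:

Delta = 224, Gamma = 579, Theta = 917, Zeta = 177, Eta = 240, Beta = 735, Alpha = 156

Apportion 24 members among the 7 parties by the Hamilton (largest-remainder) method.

Delta 2, Gamma 5, Theta 7, Zeta 1, Eta 2, Beta 6, Alpha 1

Standard divisor: 3028 ÷ 24 ≈ 126.167.
Standard quotas: Delta 1.775, Gamma 4.589, Theta 7.268, Zeta 1.403, Eta 1.902, Beta 5.826, Alpha 1.236.
Lower quotas: Delta 1, Gamma 4, Theta 7, Zeta 1, Eta 1, Beta 5, Alpha 1 (sum 20, leaving 4 seats).
Remainders in descending order: Eta 0.902, Beta 0.826, Delta 0.775, Gamma 0.589, Zeta 0.403, Theta 0.268, Alpha 0.236.
Largest remainders: Eta, Beta, Delta, Gamma receive the extra seats.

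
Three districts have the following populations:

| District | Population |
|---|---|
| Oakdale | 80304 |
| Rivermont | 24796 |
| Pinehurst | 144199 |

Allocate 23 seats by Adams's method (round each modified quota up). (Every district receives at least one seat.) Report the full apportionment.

Oakdale 7; Rivermont 3; Pinehurst 13

Standard divisor 249299/23 ≈ 10839.087; standard quotas: Oakdale 7.409, Rivermont 2.288, Pinehurst 13.304.
Rounding up gives 8, 3, 14 = 25 seats, so the divisor must be adjusted.
With modified divisor 11700: modified quotas Oakdale 6.864, Rivermont 2.119, Pinehurst 12.325.
Rounding up: Oakdale 7, Rivermont 3, Pinehurst 13 (total 23).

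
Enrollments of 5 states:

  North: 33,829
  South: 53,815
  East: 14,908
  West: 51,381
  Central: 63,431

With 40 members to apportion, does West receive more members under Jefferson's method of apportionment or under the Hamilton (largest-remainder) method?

Jefferson: North 6, South 10, East 2, West 10, Central 12.
Hamilton: North 6, South 10, East 3, West 9, Central 12.
West gets 10 under Jefferson and 9 under Hamilton.

Jefferson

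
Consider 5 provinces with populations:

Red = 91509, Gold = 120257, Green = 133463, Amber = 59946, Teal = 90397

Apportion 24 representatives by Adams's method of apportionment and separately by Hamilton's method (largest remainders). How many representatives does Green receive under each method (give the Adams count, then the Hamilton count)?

Adams: Red 5, Gold 6, Green 6, Amber 3, Teal 4.
Hamilton: Red 4, Gold 6, Green 7, Amber 3, Teal 4.
Green gets 6 under Adams and 7 under Hamilton.

6 and 7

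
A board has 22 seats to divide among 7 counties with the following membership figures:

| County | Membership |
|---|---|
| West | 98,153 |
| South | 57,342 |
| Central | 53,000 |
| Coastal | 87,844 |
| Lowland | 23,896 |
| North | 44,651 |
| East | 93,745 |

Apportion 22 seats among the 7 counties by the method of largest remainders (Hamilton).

Total 458631; standard divisor 458631/22 ≈ 20846.864.
Standard quotas: West 4.7083, South 2.7506, Central 2.5423, Coastal 4.2138, Lowland 1.1463, North 2.1419, East 4.4968.
Lower quotas: West 4, South 2, Central 2, Coastal 4, Lowland 1, North 2, East 4 (sum 19, leaving 3 seats).
Remainders in descending order: South 0.7506, West 0.7083, Central 0.5423, East 0.4968, Coastal 0.2138, Lowland 0.1463, North 0.1419.
Largest remainders: South, West, Central receive the extra seats.

West 5, South 3, Central 3, Coastal 4, Lowland 1, North 2, East 4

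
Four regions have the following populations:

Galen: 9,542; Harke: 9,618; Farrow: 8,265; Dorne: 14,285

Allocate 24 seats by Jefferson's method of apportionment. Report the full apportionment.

Galen=5; Harke=6; Farrow=5; Dorne=8

Standard divisor 41710/24 ≈ 1737.917; standard quotas: Galen 5.490, Harke 5.534, Farrow 4.756, Dorne 8.220.
Rounding down gives 5, 5, 4, 8 = 22 seats, so the divisor must be adjusted.
With modified divisor 1597: modified quotas Galen 5.975, Harke 6.023, Farrow 5.175, Dorne 8.945.
Rounding down: Galen 5, Harke 6, Farrow 5, Dorne 8 (total 24).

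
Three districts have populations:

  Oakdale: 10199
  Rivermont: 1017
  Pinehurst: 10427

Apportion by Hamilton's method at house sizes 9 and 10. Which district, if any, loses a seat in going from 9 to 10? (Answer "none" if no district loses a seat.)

Rivermont

At 9 seats: Oakdale 4, Rivermont 1, Pinehurst 4.
At 10 seats: Oakdale 5, Rivermont 0, Pinehurst 5.
Rivermont drops from 1 to 0.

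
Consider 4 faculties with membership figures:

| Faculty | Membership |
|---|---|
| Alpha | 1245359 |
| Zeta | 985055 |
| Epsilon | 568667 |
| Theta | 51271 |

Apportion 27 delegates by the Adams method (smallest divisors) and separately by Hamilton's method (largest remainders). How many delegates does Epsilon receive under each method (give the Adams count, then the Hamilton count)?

6 and 5

Adams: Alpha 11, Zeta 9, Epsilon 6, Theta 1.
Hamilton: Alpha 12, Zeta 9, Epsilon 5, Theta 1.
Epsilon gets 6 under Adams and 5 under Hamilton.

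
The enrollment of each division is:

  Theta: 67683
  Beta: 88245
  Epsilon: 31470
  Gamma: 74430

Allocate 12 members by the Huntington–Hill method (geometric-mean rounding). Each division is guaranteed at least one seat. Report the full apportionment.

Theta 3; Beta 4; Epsilon 2; Gamma 3

With divisor 21869: modified quotas Theta 3.095, Beta 4.035, Epsilon 1.439, Gamma 3.403.
Geometric-mean thresholds: Theta √(3·4)=3.464, Beta √(4·5)=4.472, Epsilon √(1·2)=1.414, Gamma √(3·4)=3.464.
Each quota rounded against its threshold gives Theta 3, Beta 4, Epsilon 2, Gamma 3 (total 12).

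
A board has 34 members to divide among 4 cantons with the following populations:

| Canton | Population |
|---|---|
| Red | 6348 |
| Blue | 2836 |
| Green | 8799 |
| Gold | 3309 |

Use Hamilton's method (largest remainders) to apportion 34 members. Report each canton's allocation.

Total 21292; standard divisor 21292/34 ≈ 626.235.
Standard quotas: Red 10.1368, Blue 4.5286, Green 14.0506, Gold 5.2840.
Lower quotas: Red 10, Blue 4, Green 14, Gold 5 (sum 33, leaving 1 seat).
Remainders in descending order: Blue 0.5286, Gold 0.2840, Red 0.1368, Green 0.0506.
Largest remainder: Blue receives the extra seat.

Red: 10, Blue: 5, Green: 14, Gold: 5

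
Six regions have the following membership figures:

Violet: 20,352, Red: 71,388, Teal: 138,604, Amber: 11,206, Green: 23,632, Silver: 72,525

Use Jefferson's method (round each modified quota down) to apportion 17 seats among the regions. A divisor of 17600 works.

With modified divisor 17600: modified quotas Violet 1.156, Red 4.056, Teal 7.875, Amber 0.637, Green 1.343, Silver 4.121.
Rounding down: Violet 1, Red 4, Teal 7, Amber 0, Green 1, Silver 4 (total 17).

Violet 1, Red 4, Teal 7, Amber 0, Green 1, Silver 4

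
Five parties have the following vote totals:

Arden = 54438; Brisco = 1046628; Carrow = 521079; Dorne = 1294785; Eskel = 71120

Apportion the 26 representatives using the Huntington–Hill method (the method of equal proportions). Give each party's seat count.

With divisor 119932: modified quotas Arden 0.454, Brisco 8.727, Carrow 4.345, Dorne 10.796, Eskel 0.593.
Geometric-mean thresholds: Arden (min 1), Brisco √(8·9)=8.485, Carrow √(4·5)=4.472, Dorne √(10·11)=10.488, Eskel (min 1).
Each quota rounded against its threshold gives Arden 1, Brisco 9, Carrow 4, Dorne 11, Eskel 1 (total 26).

Arden 1; Brisco 9; Carrow 4; Dorne 11; Eskel 1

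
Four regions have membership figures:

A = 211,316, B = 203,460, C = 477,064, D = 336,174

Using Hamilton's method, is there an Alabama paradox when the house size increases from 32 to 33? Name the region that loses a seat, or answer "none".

none

At 32 seats: A 6, B 5, C 12, D 9.
At 33 seats: A 6, B 5, C 13, D 9.
No region's allocation decreased.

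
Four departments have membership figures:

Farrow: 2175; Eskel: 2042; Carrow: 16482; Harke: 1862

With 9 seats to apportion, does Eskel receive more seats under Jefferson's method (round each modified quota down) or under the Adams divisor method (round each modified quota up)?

Jefferson: Farrow 1, Eskel 0, Carrow 8, Harke 0.
Adams: Farrow 1, Eskel 1, Carrow 6, Harke 1.
Eskel gets 0 under Jefferson and 1 under Adams.

Adams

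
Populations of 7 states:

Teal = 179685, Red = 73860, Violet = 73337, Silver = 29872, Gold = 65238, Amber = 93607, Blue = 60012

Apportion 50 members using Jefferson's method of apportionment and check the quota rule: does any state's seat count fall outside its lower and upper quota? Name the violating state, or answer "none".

Teal

Standard quotas: Teal 15.608, Red 6.416, Violet 6.370, Silver 2.595, Gold 5.667, Amber 8.131, Blue 5.213.
Jefferson allocation: Teal 17, Red 6, Violet 6, Silver 2, Gold 6, Amber 8, Blue 5.
Teal has quota 15.608 (lower 15, upper 16) but receives 17 — outside the quota interval.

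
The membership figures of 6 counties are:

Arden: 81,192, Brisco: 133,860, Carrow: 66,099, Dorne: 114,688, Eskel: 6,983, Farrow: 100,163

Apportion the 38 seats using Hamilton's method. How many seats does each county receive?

Arden 6; Brisco 10; Carrow 5; Dorne 9; Eskel 0; Farrow 8

Total 502985; standard divisor 502985/38 ≈ 13236.447.
Standard quotas: Arden 6.1340, Brisco 10.1130, Carrow 4.9937, Dorne 8.6646, Eskel 0.5276, Farrow 7.5672.
Lower quotas: Arden 6, Brisco 10, Carrow 4, Dorne 8, Eskel 0, Farrow 7 (sum 35, leaving 3 seats).
Remainders in descending order: Carrow 0.9937, Dorne 0.6646, Farrow 0.5672, Eskel 0.5276, Arden 0.1340, Brisco 0.1130.
The surplus seats go to Carrow, Dorne, Farrow.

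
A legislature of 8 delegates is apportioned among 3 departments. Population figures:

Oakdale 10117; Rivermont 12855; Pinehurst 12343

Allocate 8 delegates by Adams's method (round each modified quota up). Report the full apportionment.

Oakdale 2; Rivermont 3; Pinehurst 3

Standard divisor 35315/8 ≈ 4414.375; standard quotas: Oakdale 2.292, Rivermont 2.912, Pinehurst 2.796.
Rounding up gives 3, 3, 3 = 9 seats, so the divisor must be adjusted.
With modified divisor 5600: modified quotas Oakdale 1.807, Rivermont 2.296, Pinehurst 2.204.
Rounding up: Oakdale 2, Rivermont 3, Pinehurst 3 (total 8).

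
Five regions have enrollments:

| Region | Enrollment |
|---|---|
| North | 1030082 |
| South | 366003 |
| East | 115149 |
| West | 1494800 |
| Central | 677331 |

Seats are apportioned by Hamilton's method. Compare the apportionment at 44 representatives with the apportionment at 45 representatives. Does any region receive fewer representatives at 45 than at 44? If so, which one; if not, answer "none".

At 44 seats: North 12, South 4, East 2, West 18, Central 8.
At 45 seats: North 13, South 5, East 1, West 18, Central 8.
East drops from 2 to 1.

East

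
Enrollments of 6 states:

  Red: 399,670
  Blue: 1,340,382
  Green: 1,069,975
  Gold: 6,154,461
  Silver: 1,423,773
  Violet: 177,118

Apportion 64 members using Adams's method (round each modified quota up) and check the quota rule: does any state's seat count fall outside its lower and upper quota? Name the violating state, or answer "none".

Gold

Standard quotas: Red 2.421, Blue 8.119, Green 6.481, Gold 37.281, Silver 8.625, Violet 1.073.
Adams allocation: Red 3, Blue 8, Green 7, Gold 35, Silver 9, Violet 2.
Gold has quota 37.281 (lower 37, upper 38) but receives 35 — outside the quota interval.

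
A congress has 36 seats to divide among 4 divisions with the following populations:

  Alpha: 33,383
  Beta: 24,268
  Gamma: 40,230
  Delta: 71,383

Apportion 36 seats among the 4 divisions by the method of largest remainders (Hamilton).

Standard divisor: 169264 ÷ 36 ≈ 4701.778.
Standard quotas: Alpha 7.1001, Beta 5.1615, Gamma 8.5563, Delta 15.1821.
Lower quotas: Alpha 7, Beta 5, Gamma 8, Delta 15 (sum 35, leaving 1 seat).
Remainders in descending order: Gamma 0.5563, Delta 0.1821, Beta 0.1615, Alpha 0.1001.
Largest remainder: Gamma receives the extra seat.

Alpha: 7, Beta: 5, Gamma: 9, Delta: 15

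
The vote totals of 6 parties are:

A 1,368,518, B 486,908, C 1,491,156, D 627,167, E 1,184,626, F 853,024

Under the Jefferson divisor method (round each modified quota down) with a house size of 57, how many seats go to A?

13

Standard divisor 6011399/57 ≈ 105463.14; standard quotas: A 12.976, B 4.617, C 14.139, D 5.947, E 11.233, F 8.088.
Rounding down gives 12, 4, 14, 5, 11, 8 = 54 seats, so the divisor must be adjusted.
With modified divisor 99100: modified quotas A 13.809, B 4.913, C 15.047, D 6.329, E 11.954, F 8.608.
Rounding down: A 13, B 4, C 15, D 6, E 11, F 8 (total 57).
A receives 13.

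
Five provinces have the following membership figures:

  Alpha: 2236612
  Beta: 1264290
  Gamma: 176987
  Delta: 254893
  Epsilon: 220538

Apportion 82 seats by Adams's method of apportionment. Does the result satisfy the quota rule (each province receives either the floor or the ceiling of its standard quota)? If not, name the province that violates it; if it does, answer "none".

Standard quotas: Alpha 44.158, Beta 24.961, Gamma 3.494, Delta 5.032, Epsilon 4.354.
Adams allocation: Alpha 43, Beta 25, Gamma 4, Delta 5, Epsilon 5.
Alpha has quota 44.158 (lower 44, upper 45) but receives 43 — outside the quota interval.

Alpha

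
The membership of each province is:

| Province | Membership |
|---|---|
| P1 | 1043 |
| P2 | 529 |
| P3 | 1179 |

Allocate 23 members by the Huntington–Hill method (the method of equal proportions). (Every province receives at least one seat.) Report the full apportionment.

With divisor 121: modified quotas P1 8.620, P2 4.372, P3 9.744.
Geometric-mean thresholds: P1 √(8·9)=8.485, P2 √(4·5)=4.472, P3 √(9·10)=9.487.
Each quota rounded against its threshold gives P1 9, P2 4, P3 10 (total 23).

P1: 9, P2: 4, P3: 10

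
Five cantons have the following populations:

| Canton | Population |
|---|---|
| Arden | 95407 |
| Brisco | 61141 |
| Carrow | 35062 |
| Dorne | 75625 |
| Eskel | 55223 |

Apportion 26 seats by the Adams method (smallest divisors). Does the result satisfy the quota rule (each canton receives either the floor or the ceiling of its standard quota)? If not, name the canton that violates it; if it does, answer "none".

Standard quotas: Arden 7.693, Brisco 4.930, Carrow 2.827, Dorne 6.098, Eskel 4.453.
Adams allocation: Arden 7, Brisco 5, Carrow 3, Dorne 6, Eskel 5.
Every allocation lies between the lower and upper quota.

none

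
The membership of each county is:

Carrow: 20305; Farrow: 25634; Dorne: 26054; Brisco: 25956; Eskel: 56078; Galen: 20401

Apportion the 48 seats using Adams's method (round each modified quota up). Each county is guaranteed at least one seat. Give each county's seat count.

Standard divisor 174428/48 ≈ 3633.917; standard quotas: Carrow 5.588, Farrow 7.054, Dorne 7.170, Brisco 7.143, Eskel 15.432, Galen 5.614.
Rounding up gives 6, 8, 8, 8, 16, 6 = 52 seats, so the divisor must be adjusted.
With modified divisor 3900: modified quotas Carrow 5.206, Farrow 6.573, Dorne 6.681, Brisco 6.655, Eskel 14.379, Galen 5.231.
Rounding up: Carrow 6, Farrow 7, Dorne 7, Brisco 7, Eskel 15, Galen 6 (total 48).

Carrow 6; Farrow 7; Dorne 7; Brisco 7; Eskel 15; Galen 6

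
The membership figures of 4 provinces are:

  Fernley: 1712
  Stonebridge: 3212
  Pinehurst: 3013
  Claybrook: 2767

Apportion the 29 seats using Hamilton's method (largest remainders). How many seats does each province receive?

Total 10704; standard divisor 10704/29 ≈ 369.103.
Standard quotas: Fernley 4.638, Stonebridge 8.702, Pinehurst 8.163, Claybrook 7.497.
Lower quotas: Fernley 4, Stonebridge 8, Pinehurst 8, Claybrook 7 (sum 27, leaving 2 seats).
Remainders in descending order: Stonebridge 0.702, Fernley 0.638, Claybrook 0.497, Pinehurst 0.163.
Largest remainders: Stonebridge, Fernley receive the extra seats.

Fernley 5, Stonebridge 9, Pinehurst 8, Claybrook 7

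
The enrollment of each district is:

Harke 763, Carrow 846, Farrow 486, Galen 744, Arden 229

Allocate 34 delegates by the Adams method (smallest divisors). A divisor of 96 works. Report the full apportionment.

Harke: 8, Carrow: 9, Farrow: 6, Galen: 8, Arden: 3

With modified divisor 96: modified quotas Harke 7.948, Carrow 8.812, Farrow 5.062, Galen 7.750, Arden 2.385.
Rounding up: Harke 8, Carrow 9, Farrow 6, Galen 8, Arden 3 (total 34).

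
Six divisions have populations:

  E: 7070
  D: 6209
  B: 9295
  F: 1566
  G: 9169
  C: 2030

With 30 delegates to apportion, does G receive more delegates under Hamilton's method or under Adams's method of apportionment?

Hamilton: E 6, D 5, B 8, F 1, G 8, C 2.
Adams: E 6, D 5, B 8, F 2, G 7, C 2.
G gets 8 under Hamilton and 7 under Adams.

Hamilton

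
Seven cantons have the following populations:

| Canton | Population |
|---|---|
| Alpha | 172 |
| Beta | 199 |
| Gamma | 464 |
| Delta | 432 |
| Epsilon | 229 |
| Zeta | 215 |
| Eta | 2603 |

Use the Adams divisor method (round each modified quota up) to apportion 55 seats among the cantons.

Alpha=3, Beta=3, Gamma=6, Delta=6, Epsilon=3, Zeta=3, Eta=31

Standard divisor 4314/55 ≈ 78.436; standard quotas: Alpha 2.193, Beta 2.537, Gamma 5.916, Delta 5.508, Epsilon 2.920, Zeta 2.741, Eta 33.186.
Rounding up gives 3, 3, 6, 6, 3, 3, 34 = 58 seats, so the divisor must be adjusted.
With modified divisor 85: modified quotas Alpha 2.024, Beta 2.341, Gamma 5.459, Delta 5.082, Epsilon 2.694, Zeta 2.529, Eta 30.624.
Rounding up: Alpha 3, Beta 3, Gamma 6, Delta 6, Epsilon 3, Zeta 3, Eta 31 (total 55).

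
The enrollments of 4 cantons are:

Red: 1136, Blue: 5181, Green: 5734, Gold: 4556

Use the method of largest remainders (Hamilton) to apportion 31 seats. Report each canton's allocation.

Total 16607; standard divisor 16607/31 ≈ 535.71.
Standard quotas: Red 2.1206, Blue 9.6713, Green 10.7036, Gold 8.5046.
Lower quotas: Red 2, Blue 9, Green 10, Gold 8 (sum 29, leaving 2 seats).
Remainders in descending order: Green 0.7036, Blue 0.6713, Gold 0.5046, Red 0.1206.
Largest remainders: Green, Blue receive the extra seats.

Red 2; Blue 10; Green 11; Gold 8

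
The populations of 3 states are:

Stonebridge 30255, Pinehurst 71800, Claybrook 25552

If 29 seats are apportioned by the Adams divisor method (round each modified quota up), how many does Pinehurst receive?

16

Standard divisor 127607/29 ≈ 4400.241; standard quotas: Stonebridge 6.876, Pinehurst 16.317, Claybrook 5.807.
Rounding up gives 7, 17, 6 = 30 seats, so the divisor must be adjusted.
With modified divisor 4600: modified quotas Stonebridge 6.577, Pinehurst 15.609, Claybrook 5.555.
Rounding up: Stonebridge 7, Pinehurst 16, Claybrook 6 (total 29).
Pinehurst receives 16.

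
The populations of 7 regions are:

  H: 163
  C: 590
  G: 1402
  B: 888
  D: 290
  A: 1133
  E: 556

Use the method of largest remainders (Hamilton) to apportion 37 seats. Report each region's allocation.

H 1, C 4, G 10, B 7, D 2, A 9, E 4

Total 5022; standard divisor 5022/37 ≈ 135.73.
Standard quotas: H 1.201, C 4.347, G 10.329, B 6.542, D 2.137, A 8.347, E 4.096.
Lower quotas: H 1, C 4, G 10, B 6, D 2, A 8, E 4 (sum 35, leaving 2 seats).
Remainders in descending order: B 0.542, A 0.347, C 0.347, G 0.329, H 0.201, D 0.137, E 0.096.
Largest remainders: B, A receive the extra seats.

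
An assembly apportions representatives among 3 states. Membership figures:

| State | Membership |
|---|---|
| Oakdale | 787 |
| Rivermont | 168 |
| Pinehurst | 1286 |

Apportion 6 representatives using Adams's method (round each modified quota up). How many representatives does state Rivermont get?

1

Standard divisor 2241/6 ≈ 373.5; standard quotas: Oakdale 2.107, Rivermont 0.450, Pinehurst 3.443.
Rounding up gives 3, 1, 4 = 8 seats, so the divisor must be adjusted.
With modified divisor 500: modified quotas Oakdale 1.574, Rivermont 0.336, Pinehurst 2.572.
Rounding up: Oakdale 2, Rivermont 1, Pinehurst 3 (total 6).
Rivermont receives 1.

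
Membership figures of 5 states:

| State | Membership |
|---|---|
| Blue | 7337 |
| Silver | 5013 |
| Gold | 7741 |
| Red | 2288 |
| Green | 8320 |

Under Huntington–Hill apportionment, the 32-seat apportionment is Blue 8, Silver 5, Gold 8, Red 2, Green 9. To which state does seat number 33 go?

Red

Priority for the next seat is population ÷ (√(s·(s+1))).
Priorities: Blue 864.674, Silver 915.244, Gold 912.286, Red 934.072, Green 877.005.
Highest priority: Red.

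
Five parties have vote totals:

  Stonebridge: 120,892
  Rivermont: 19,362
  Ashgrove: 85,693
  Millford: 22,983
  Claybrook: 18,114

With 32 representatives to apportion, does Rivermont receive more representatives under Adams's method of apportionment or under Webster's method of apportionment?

Adams

Adams: Stonebridge 14, Rivermont 3, Ashgrove 10, Millford 3, Claybrook 2.
Webster: Stonebridge 15, Rivermont 2, Ashgrove 10, Millford 3, Claybrook 2.
Rivermont gets 3 under Adams and 2 under Webster.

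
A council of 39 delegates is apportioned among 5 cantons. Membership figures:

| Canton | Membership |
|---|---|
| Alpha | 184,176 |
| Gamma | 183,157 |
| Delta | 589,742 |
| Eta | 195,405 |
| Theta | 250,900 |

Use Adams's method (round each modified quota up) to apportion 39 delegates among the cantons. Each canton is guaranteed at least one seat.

Alpha: 5, Gamma: 5, Delta: 16, Eta: 6, Theta: 7

Standard divisor 1403380/39 ≈ 35984.103; standard quotas: Alpha 5.118, Gamma 5.090, Delta 16.389, Eta 5.430, Theta 6.973.
Rounding up gives 6, 6, 17, 6, 7 = 42 seats, so the divisor must be adjusted.
With modified divisor 38000: modified quotas Alpha 4.847, Gamma 4.820, Delta 15.520, Eta 5.142, Theta 6.603.
Rounding up: Alpha 5, Gamma 5, Delta 16, Eta 6, Theta 7 (total 39).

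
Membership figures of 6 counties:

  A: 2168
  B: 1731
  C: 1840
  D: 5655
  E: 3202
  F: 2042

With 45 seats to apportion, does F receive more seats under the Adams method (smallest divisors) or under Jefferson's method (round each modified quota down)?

Adams

Adams: A 6, B 5, C 5, D 15, E 8, F 6.
Jefferson: A 6, B 4, C 5, D 16, E 9, F 5.
F gets 6 under Adams and 5 under Jefferson.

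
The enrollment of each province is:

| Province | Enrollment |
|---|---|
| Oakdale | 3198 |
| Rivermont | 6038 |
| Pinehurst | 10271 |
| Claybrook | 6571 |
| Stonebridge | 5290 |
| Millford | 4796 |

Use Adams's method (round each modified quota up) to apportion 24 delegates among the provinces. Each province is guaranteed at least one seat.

Standard divisor 36164/24 ≈ 1506.833; standard quotas: Oakdale 2.122, Rivermont 4.007, Pinehurst 6.816, Claybrook 4.361, Stonebridge 3.511, Millford 3.183.
Rounding up gives 3, 5, 7, 5, 4, 4 = 28 seats, so the divisor must be adjusted.
With modified divisor 1700: modified quotas Oakdale 1.881, Rivermont 3.552, Pinehurst 6.042, Claybrook 3.865, Stonebridge 3.112, Millford 2.821.
Rounding up: Oakdale 2, Rivermont 4, Pinehurst 7, Claybrook 4, Stonebridge 4, Millford 3 (total 24).

Oakdale 2, Rivermont 4, Pinehurst 7, Claybrook 4, Stonebridge 4, Millford 3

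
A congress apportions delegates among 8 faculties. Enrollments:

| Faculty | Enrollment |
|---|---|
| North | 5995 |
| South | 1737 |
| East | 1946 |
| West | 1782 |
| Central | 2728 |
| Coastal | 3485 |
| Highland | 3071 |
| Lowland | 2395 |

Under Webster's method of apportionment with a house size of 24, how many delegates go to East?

2

Standard divisor 23139/24 ≈ 964.125; standard quotas: North 6.218, South 1.802, East 2.018, West 1.848, Central 2.830, Coastal 3.615, Highland 3.185, Lowland 2.484.
Rounding to the nearest integer gives North 6, South 2, East 2, West 2, Central 3, Coastal 4, Highland 3, Lowland 2 — total 24, matching the house size, so no adjustment is needed.
East receives 2.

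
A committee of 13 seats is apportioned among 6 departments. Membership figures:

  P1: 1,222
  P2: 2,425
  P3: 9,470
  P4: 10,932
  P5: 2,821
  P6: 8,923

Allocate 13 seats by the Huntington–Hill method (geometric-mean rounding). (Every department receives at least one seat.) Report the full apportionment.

With divisor 2945: modified quotas P1 0.415, P2 0.823, P3 3.216, P4 3.712, P5 0.958, P6 3.030.
Geometric-mean thresholds: P1 (min 1), P2 (min 1), P3 √(3·4)=3.464, P4 √(3·4)=3.464, P5 (min 1), P6 √(3·4)=3.464.
Each quota rounded against its threshold gives P1 1, P2 1, P3 3, P4 4, P5 1, P6 3 (total 13).

P1=1, P2=1, P3=3, P4=4, P5=1, P6=3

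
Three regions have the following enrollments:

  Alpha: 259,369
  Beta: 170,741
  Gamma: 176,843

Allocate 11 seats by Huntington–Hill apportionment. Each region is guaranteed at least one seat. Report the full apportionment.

With divisor 54523: modified quotas Alpha 4.757, Beta 3.132, Gamma 3.243.
Geometric-mean thresholds: Alpha √(4·5)=4.472, Beta √(3·4)=3.464, Gamma √(3·4)=3.464.
Each quota rounded against its threshold gives Alpha 5, Beta 3, Gamma 3 (total 11).

Alpha 5, Beta 3, Gamma 3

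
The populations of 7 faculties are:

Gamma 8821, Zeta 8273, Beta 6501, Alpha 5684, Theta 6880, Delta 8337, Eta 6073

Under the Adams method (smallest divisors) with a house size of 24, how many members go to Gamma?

Standard divisor 50569/24 ≈ 2107.042; standard quotas: Gamma 4.186, Zeta 3.926, Beta 3.085, Alpha 2.698, Theta 3.265, Delta 3.957, Eta 2.882.
Rounding up gives 5, 4, 4, 3, 4, 4, 3 = 27 seats, so the divisor must be adjusted.
With modified divisor 2500: modified quotas Gamma 3.528, Zeta 3.309, Beta 2.600, Alpha 2.274, Theta 2.752, Delta 3.335, Eta 2.429.
Rounding up: Gamma 4, Zeta 4, Beta 3, Alpha 3, Theta 3, Delta 4, Eta 3 (total 24).
Gamma receives 4.

4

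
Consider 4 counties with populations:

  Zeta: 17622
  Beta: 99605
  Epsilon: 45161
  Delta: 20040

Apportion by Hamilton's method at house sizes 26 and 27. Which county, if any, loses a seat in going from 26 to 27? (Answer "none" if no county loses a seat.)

Zeta

At 26 seats: Zeta 3, Beta 14, Epsilon 6, Delta 3.
At 27 seats: Zeta 2, Beta 15, Epsilon 7, Delta 3.
Zeta drops from 3 to 2.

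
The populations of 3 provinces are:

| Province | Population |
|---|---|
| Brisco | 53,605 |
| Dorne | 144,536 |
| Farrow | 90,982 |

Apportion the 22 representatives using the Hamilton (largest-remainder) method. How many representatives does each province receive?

Brisco=4; Dorne=11; Farrow=7

Total 289123; standard divisor 289123/22 ≈ 13141.955.
Standard quotas: Brisco 4.0789, Dorne 10.9981, Farrow 6.9230.
Lower quotas: Brisco 4, Dorne 10, Farrow 6 (sum 20, leaving 2 seats).
Remainders in descending order: Dorne 0.9981, Farrow 0.9230, Brisco 0.0789.
The surplus seats go to Dorne, Farrow.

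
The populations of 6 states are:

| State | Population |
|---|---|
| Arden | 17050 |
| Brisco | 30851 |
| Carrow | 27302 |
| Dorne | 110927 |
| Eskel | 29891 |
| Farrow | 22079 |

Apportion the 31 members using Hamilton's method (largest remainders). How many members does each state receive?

Standard divisor: 238100 ÷ 31 ≈ 7680.645.
Standard quotas: Arden 2.2199, Brisco 4.0167, Carrow 3.5546, Dorne 14.4424, Eskel 3.8917, Farrow 2.8746.
Lower quotas: Arden 2, Brisco 4, Carrow 3, Dorne 14, Eskel 3, Farrow 2 (sum 28, leaving 3 seats).
Remainders in descending order: Eskel 0.8917, Farrow 0.8746, Carrow 0.5546, Dorne 0.4424, Arden 0.2199, Brisco 0.0167.
Largest remainders: Eskel, Farrow, Carrow receive the extra seats.

Arden: 2, Brisco: 4, Carrow: 4, Dorne: 14, Eskel: 4, Farrow: 3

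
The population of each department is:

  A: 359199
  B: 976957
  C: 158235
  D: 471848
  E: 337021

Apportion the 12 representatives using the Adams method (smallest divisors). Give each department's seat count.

A 2, B 5, C 1, D 2, E 2

Standard divisor 2303260/12 ≈ 191938.333; standard quotas: A 1.871, B 5.090, C 0.824, D 2.458, E 1.756.
Rounding up gives 2, 6, 1, 3, 2 = 14 seats, so the divisor must be adjusted.
With modified divisor 240100: modified quotas A 1.496, B 4.069, C 0.659, D 1.965, E 1.404.
Rounding up: A 2, B 5, C 1, D 2, E 2 (total 12).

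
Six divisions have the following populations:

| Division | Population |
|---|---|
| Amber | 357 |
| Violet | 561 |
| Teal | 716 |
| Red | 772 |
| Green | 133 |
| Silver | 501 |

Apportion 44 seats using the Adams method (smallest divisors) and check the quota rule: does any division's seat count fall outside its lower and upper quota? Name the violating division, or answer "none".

none

Standard quotas: Amber 5.167, Violet 8.120, Teal 10.363, Red 11.174, Green 1.925, Silver 7.251.
Adams allocation: Amber 5, Violet 8, Teal 11, Red 11, Green 2, Silver 7.
Every allocation lies between the lower and upper quota.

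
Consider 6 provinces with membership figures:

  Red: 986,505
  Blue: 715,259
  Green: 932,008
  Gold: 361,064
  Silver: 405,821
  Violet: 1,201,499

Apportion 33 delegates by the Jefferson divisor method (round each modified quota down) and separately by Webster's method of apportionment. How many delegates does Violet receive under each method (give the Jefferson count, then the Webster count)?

9 and 8

Jefferson: Red 7, Blue 5, Green 7, Gold 2, Silver 3, Violet 9.
Webster: Red 7, Blue 5, Green 7, Gold 3, Silver 3, Violet 8.
Violet gets 9 under Jefferson and 8 under Webster.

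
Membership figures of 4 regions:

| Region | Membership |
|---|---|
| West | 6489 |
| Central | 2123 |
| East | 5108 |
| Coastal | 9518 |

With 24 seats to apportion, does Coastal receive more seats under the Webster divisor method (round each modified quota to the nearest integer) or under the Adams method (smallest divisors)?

Webster

Webster: West 7, Central 2, East 5, Coastal 10.
Adams: West 7, Central 3, East 5, Coastal 9.
Coastal gets 10 under Webster and 9 under Adams.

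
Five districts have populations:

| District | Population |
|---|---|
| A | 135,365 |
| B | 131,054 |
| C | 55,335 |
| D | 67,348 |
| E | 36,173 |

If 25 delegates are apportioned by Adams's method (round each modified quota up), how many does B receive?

8

Standard divisor 425275/25 ≈ 17011; standard quotas: A 7.957, B 7.704, C 3.253, D 3.959, E 2.126.
Rounding up gives 8, 8, 4, 4, 3 = 27 seats, so the divisor must be adjusted.
With modified divisor 18600: modified quotas A 7.278, B 7.046, C 2.975, D 3.621, E 1.945.
Rounding up: A 8, B 8, C 3, D 4, E 2 (total 25).
B receives 8.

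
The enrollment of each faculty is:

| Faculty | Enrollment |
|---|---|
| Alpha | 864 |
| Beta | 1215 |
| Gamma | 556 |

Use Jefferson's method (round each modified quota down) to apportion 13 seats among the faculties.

Standard divisor 2635/13 ≈ 202.692; standard quotas: Alpha 4.263, Beta 5.994, Gamma 2.743.
Rounding down gives 4, 5, 2 = 11 seats, so the divisor must be adjusted.
With modified divisor 180: modified quotas Alpha 4.800, Beta 6.750, Gamma 3.089.
Rounding down: Alpha 4, Beta 6, Gamma 3 (total 13).

Alpha: 4, Beta: 6, Gamma: 3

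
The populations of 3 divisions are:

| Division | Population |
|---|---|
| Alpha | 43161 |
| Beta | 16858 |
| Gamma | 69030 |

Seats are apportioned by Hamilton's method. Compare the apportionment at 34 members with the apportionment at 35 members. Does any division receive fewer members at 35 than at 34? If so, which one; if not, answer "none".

Beta

At 34 seats: Alpha 11, Beta 5, Gamma 18.
At 35 seats: Alpha 12, Beta 4, Gamma 19.
Beta drops from 5 to 4.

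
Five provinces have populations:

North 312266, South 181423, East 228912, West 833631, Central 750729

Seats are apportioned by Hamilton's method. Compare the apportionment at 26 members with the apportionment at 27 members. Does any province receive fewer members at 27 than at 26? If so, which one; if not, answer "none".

At 26 seats: North 4, South 2, East 3, West 9, Central 8.
At 27 seats: North 3, South 2, East 3, West 10, Central 9.
North drops from 4 to 3.

North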